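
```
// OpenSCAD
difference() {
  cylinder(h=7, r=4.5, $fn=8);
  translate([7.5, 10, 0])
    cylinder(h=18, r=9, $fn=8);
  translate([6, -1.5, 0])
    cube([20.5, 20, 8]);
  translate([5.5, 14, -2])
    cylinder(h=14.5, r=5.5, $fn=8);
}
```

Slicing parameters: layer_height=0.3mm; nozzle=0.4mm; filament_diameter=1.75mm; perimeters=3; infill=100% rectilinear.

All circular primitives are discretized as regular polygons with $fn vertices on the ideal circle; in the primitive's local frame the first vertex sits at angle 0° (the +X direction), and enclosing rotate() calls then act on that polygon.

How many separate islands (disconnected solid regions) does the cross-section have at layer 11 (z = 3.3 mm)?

At z = 3.3 mm: the r=4.5 cylinder contributes a regular 8-gon of circumradius 4.5; the r=9 cylinder at (7.5, 10) contributes a regular 8-gon of circumradius 9; the 20.5×20 cube at (6, -1.5) contributes its full rectangle; the r=5.5 cylinder at (5.5, 14) gives a regular 8-gon of circumradius 5.5 (constant along its height); Subtracting the remaining from the first: starting from the r=4.5 cylinder, the r=9 cylinder at (7.5, 10) partially overlaps it — only the 0.88 mm² overlap (of its 229.10 mm²) is removed, clipping the outline; the 20.5×20 cube at (6, -1.5) misses the remaining region (no effect); the r=5.5 cylinder at (5.5, 14) misses the remaining region (no effect) — 1 connected region. Overall, the cross-section is a single solid region. Island count = 1.

1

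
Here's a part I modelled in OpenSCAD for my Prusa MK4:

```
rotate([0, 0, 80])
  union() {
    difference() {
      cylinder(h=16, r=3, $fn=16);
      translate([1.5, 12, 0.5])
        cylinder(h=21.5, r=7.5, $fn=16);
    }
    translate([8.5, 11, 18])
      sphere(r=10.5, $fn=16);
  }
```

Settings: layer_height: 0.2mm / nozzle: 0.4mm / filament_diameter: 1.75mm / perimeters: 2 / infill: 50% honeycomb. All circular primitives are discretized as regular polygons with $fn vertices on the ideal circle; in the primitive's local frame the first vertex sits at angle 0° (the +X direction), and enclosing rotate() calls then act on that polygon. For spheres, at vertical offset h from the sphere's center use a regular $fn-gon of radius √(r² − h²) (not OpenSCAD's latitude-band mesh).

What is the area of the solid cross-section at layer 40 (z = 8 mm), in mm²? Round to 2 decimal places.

At z = 8 mm: the r=3 cylinder gives a regular 16-gon of circumradius 3 (constant along its height) (area = (16/2)·3.000²·sin(360°/16) = 27.55 mm²); the cylinder at (1.5, 12): section is a regular 16-gon, circumradius r=7.5 (area = (16/2)·7.500²·sin(360°/16) = 172.21 mm²); Subtracting the remaining from the first: starting from the r=3 cylinder (27.55 mm²), the r=7.5 cylinder at (1.5, 12) misses the remaining region (no effect) — area = 27.55 mm²; the r=10.5 sphere at (8.5, 11) contributes a regular 16-gon of circumradius √(10.5²−10²) = 3.202 (area = (16/2)·3.202²·sin(360°/16) = 31.38 mm²); Merging all regions: the 2 present regions are separate (no shared area or edge), so areas and boundary lengths simply add and each stays a separate island — area = 58.93 mm²; (whole slice rotated 80° about Z — lengths, areas and connectivity unchanged). Overall, the cross-section has 2 separate islands. Net area = 58.93 mm².

58.93 mm²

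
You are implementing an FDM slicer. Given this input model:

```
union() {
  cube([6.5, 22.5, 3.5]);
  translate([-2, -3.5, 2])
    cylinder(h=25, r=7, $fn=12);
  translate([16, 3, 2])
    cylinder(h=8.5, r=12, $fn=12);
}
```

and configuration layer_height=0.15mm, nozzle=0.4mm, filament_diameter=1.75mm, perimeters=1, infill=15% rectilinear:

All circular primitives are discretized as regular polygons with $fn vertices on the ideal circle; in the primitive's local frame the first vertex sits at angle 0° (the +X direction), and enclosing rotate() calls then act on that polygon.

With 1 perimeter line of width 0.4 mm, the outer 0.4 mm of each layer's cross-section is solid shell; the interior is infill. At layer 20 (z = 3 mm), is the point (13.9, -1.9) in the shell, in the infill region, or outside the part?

At z = 3 mm: the cube is present — its section is the full 6.5×22.5 rectangle; the r=7 cylinder at (-2, -3.5) gives a regular 12-gon of circumradius 7 (constant along its height); the cylinder at (16, 3): section is a regular 12-gon, circumradius r=12; Taking the union: the regions partially overlap (shared area 24.30 mm²), so overlapping operands fuse into one piece — 1 connected region. Overall, the cross-section is a single solid region. The nearest boundary edge runs (16.00, -9.00)→(10.00, -7.39); distance from the point to it = 6.31 mm. The point is inside the cross-section and 6.31 mm from the nearest boundary — more than the 0.4 mm shell width (1 × 0.4), so it's in the infill interior.

infill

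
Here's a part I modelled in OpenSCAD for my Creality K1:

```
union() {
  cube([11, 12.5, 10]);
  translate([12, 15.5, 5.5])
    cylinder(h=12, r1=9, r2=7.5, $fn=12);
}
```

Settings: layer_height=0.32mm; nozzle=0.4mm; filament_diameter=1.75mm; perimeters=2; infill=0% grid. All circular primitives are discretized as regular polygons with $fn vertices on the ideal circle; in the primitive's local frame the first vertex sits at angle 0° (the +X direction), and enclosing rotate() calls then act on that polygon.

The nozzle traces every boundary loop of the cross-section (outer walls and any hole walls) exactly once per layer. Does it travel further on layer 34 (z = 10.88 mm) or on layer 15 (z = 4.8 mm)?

layer 34 (z = 10.88 mm)

Layer 34 (z = 10.88): the cube is not intersected at this z (z outside [0, 10]); the cone at (12, 15.5) (r1=9→r2=7.5) has section circumradius 8.328 here — a regular 12-gon (perimeter = 2·12·8.328·sin(180°/12) = 51.73 mm); Merging all regions: only the cone at (12, 15.5) is present, so the union is just that shape — boundary = 51.73 mm. So its perimeter = 51.73 mm. Layer 15 (z = 4.8): the cube (footprint 11×12.5) is included at this height (perimeter 47.00 mm); the cone at (12, 15.5) is not intersected at this z (z outside [5.5, 17.5]); Combining (union): only the 11×12.5 cube is present, so the union is just that shape — boundary = 47.00 mm. So its perimeter = 47.00 mm. Layer 34 is larger (51.73 vs 47.00 mm).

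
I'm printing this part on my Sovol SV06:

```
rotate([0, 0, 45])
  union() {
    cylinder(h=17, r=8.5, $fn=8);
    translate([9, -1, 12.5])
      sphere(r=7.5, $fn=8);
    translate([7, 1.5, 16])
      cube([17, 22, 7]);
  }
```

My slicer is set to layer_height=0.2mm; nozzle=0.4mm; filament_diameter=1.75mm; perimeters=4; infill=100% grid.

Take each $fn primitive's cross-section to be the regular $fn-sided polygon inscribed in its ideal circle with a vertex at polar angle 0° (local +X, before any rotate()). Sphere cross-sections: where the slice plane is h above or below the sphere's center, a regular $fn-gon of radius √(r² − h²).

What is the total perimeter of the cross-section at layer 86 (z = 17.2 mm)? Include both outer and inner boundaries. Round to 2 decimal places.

96.06 mm

At z = 17.2 mm: the cylinder is absent (z outside [0, 17]); the r=7.5 sphere at (9, -1) slices to a regular 8-gon of circumradius 5.845 (√(r²−h²) with h=4.7 from center) (perimeter = 2·8·5.845·sin(180°/8) = 35.79 mm); the cube at (7, 1.5) is present — its section is the full 17×22 rectangle (perimeter 78.00 mm); Combining (union): the regions partially overlap (shared area 16.70 mm²), so the edge portions inside another operand are dropped and the merged outline is re-measured after clipping — boundary = 96.06 mm; (whole slice rotated 45° about Z — lengths, areas and connectivity unchanged). Overall, the cross-section is a single solid region. Total boundary length (outer) = 96.06 mm.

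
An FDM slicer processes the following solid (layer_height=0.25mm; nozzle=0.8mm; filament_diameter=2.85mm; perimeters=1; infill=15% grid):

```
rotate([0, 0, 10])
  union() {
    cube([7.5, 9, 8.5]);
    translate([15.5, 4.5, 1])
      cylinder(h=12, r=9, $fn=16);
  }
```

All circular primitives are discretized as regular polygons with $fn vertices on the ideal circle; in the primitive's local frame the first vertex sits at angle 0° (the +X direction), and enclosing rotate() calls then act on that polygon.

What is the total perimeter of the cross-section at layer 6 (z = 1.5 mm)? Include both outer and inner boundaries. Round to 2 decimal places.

At z = 1.5 mm: the cube (footprint 7.5×9) is included at this height (perimeter 33.00 mm); the r=9 cylinder at (15.5, 4.5) contributes a regular 16-gon of circumradius 9 (perimeter = 2·16·9.000·sin(180°/16) = 56.19 mm); Merging all regions: the regions partially overlap (shared area 4.68 mm²), so the edge portions inside another operand are dropped and the merged outline is re-measured after clipping — boundary = 73.20 mm; (rotated 10° about Z; rotation is an isometry so areas/perimeters/island counts are preserved). Overall, the cross-section is a single solid region. Total boundary length (outer) = 73.20 mm.

73.20 mm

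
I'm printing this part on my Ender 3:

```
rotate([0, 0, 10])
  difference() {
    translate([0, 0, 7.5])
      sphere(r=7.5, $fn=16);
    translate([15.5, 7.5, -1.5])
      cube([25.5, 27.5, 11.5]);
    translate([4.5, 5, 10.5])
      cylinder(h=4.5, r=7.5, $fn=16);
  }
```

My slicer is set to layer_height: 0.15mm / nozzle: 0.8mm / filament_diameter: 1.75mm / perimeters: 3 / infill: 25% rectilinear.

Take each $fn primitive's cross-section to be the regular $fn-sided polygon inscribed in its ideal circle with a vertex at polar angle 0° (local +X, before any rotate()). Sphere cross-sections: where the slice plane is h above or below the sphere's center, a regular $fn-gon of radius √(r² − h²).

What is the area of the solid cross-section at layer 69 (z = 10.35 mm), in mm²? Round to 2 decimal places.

147.34 mm²

At z = 10.35 mm: the sphere: section is a regular 16-gon, circumradius = √(r²−h²) = √(7.5²−2.85²) = 6.937 (area = (16/2)·6.937²·sin(360°/16) = 147.34 mm²); the cube at (15.5, 7.5) is absent (z outside [-1.5, 10]); the cylinder at (4.5, 5) is absent (z outside [10.5, 15]); Subtracting the remaining from the first: none of the subtracted shapes is present at this height, so the r=7.5 sphere is unchanged — area = 147.34 mm²; (whole slice rotated 10° about Z — lengths, areas and connectivity unchanged). Overall, the cross-section is a single solid region. Net area = 147.34 mm².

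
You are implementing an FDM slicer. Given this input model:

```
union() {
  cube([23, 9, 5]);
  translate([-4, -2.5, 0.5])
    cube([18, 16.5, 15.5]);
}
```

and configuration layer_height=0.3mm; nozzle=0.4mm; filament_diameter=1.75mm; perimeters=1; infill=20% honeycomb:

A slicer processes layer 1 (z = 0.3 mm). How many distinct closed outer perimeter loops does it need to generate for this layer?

1

At z = 0.3 mm: the cube is present — its section is the full 23×9 rectangle; the cube at (-4, -2.5) is not intersected at this z (z outside [0.5, 16]); Taking the union: only the 23×9 cube is present, so the union is just that shape — 1 connected region. The result has 1 disconnected region.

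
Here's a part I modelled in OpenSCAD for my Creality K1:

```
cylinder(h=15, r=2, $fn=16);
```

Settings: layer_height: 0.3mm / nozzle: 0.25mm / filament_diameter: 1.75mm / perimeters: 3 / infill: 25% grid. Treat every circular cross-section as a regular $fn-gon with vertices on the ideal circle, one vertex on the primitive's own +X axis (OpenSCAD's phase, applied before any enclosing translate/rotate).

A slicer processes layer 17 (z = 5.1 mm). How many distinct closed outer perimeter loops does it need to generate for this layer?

1

At z = 5.1 mm: the r=2 cylinder gives a regular 16-gon of circumradius 2 (constant along its height). The result has 1 disconnected region.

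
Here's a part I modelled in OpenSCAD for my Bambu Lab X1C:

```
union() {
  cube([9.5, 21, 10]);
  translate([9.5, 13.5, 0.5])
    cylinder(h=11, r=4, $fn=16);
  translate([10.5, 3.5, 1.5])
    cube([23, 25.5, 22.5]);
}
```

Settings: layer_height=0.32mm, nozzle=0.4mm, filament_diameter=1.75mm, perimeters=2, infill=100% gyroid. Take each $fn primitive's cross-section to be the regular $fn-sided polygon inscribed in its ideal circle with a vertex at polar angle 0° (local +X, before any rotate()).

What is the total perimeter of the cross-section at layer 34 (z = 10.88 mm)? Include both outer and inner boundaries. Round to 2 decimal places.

103.92 mm

At z = 10.88 mm: the cube does not reach this height (z outside [0, 10]); the r=4 cylinder at (9.5, 13.5) contributes a regular 16-gon of circumradius 4 (perimeter = 2·16·4.000·sin(180°/16) = 24.97 mm); the cube at (10.5, 3.5) (footprint 23×25.5) is included at this height (perimeter 97.00 mm); Merging all regions: the regions partially overlap (shared area 16.69 mm²), so the edge portions inside another operand are dropped and the merged outline is re-measured after clipping — boundary = 103.92 mm. Overall, the cross-section is a single solid region. Total boundary length (outer) = 103.92 mm.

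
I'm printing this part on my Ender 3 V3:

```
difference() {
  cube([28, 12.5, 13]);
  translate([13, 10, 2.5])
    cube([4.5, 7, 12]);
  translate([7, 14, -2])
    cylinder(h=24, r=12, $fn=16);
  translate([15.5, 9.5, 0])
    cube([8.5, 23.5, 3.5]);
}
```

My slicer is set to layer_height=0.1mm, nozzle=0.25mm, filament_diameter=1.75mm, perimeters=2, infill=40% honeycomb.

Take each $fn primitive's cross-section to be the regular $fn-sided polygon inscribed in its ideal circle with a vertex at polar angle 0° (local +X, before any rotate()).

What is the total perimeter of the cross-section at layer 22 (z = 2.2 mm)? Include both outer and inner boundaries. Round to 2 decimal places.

At z = 2.2 mm: the 28×12.5 cube contributes its full rectangle (perimeter 81.00 mm); the cube at (13, 10) is absent (z outside [2.5, 14.5]); the r=12 cylinder at (7, 14) gives a regular 16-gon of circumradius 12 (constant along its height) (perimeter = 2·16·12.000·sin(180°/16) = 74.91 mm); the cube at (15.5, 9.5) is present — its section is the full 8.5×23.5 rectangle (perimeter 64.00 mm); Taking the first minus the rest: starting from the 28×12.5 cube, the r=12 cylinder at (7, 14) partially overlaps it — only the 159.70 mm² overlap (of its 440.85 mm²) is removed, clipping the outline; the 8.5×23.5 cube at (15.5, 9.5) partially overlaps it — only the 16.79 mm² overlap (of its 199.75 mm²) is removed, clipping the outline — boundary = 79.64 mm. Overall, the cross-section is a single solid region. Total boundary length (outer) = 79.64 mm.

79.64 mm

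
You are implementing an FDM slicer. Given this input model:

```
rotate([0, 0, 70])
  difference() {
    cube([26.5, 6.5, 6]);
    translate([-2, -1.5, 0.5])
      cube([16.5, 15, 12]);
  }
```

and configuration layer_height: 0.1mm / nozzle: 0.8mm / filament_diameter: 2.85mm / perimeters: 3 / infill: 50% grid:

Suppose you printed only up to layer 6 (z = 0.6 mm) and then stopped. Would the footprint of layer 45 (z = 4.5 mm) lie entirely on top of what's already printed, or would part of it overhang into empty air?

Compare the two slices. At z = 0.6: the 26.5×6.5 cube contributes its full rectangle (area 172.25 mm²); the 16.5×15 cube at (-2, -1.5) contributes its full rectangle (area 247.50 mm²); Taking the first minus the rest: starting from the 26.5×6.5 cube (172.25 mm²), the 16.5×15 cube at (-2, -1.5) partially overlaps it — only the 94.25 mm² overlap (of its 247.50 mm²) is removed, clipping the outline — area = 78.00 mm²; (whole slice rotated 70° about Z — lengths, areas and connectivity unchanged). At z = 4.5: the 26.5×6.5 cube contributes its full rectangle (area 172.25 mm²); the cube at (-2, -1.5) is present — its section is the full 16.5×15 rectangle (area 247.50 mm²); Subtracting the remaining from the first: starting from the 26.5×6.5 cube (172.25 mm²), the 16.5×15 cube at (-2, -1.5) partially overlaps it — only the 94.25 mm² overlap (of its 247.50 mm²) is removed, clipping the outline — area = 78.00 mm²; (rotated 70° about Z; rotation is an isometry so areas/perimeters/island counts are preserved). Checking containment: the cross-section at z = 4.5 is a subset of the cross-section at z = 0.6.

entirely on top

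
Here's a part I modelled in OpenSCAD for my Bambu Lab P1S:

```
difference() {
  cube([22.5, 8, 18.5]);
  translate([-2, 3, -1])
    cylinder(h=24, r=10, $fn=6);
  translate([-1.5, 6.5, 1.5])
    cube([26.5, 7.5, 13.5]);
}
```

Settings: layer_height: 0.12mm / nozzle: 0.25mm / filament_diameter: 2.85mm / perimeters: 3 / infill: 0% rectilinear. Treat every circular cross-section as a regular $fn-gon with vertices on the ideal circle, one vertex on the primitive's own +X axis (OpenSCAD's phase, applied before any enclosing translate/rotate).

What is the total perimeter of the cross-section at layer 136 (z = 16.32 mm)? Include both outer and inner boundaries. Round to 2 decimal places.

At z = 16.32 mm: the 22.5×8 cube contributes its full rectangle (perimeter 61.00 mm); the r=10 cylinder at (-2, 3) gives a regular 6-gon of circumradius 10 (constant along its height) (perimeter = 2·6·10.000·sin(180°/6) = 60.00 mm); the cube at (-1.5, 6.5) is absent (z outside [1.5, 15]); Taking the first minus the rest: starting from the 22.5×8 cube, the r=10 cylinder at (-2, 3) partially overlaps it — only the 54.19 mm² overlap (of its 259.81 mm²) is removed, clipping the outline — boundary = 50.86 mm. Overall, the cross-section is a single solid region. Total boundary length (outer) = 50.86 mm.

50.86 mm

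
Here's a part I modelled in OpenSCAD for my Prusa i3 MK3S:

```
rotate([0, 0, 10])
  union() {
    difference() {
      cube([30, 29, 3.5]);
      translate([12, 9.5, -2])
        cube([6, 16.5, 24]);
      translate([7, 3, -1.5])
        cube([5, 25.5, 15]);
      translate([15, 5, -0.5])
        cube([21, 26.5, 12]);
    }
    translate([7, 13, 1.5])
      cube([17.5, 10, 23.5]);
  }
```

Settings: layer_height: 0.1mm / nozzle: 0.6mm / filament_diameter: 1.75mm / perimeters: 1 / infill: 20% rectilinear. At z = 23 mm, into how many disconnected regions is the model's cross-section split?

1

At z = 23 mm: the cube is not intersected at this z (z outside [0, 3.5]); the cube at (12, 9.5) is absent (z outside [-2, 22]); the cube at (7, 3) does not reach this height (z outside [-1.5, 13.5]); the cube at (15, 5) is absent (z outside [-0.5, 11.5]); Taking the first minus the rest: the first operand is absent here, so nothing remains; the cube at (7, 13) (footprint 17.5×10) is included at this height; Combining (union): only the 17.5×10 cube at (7, 13) is present, so the union is just that shape — 1 connected region; (whole slice rotated 10° about Z — lengths, areas and connectivity unchanged). The result has 1 disconnected region.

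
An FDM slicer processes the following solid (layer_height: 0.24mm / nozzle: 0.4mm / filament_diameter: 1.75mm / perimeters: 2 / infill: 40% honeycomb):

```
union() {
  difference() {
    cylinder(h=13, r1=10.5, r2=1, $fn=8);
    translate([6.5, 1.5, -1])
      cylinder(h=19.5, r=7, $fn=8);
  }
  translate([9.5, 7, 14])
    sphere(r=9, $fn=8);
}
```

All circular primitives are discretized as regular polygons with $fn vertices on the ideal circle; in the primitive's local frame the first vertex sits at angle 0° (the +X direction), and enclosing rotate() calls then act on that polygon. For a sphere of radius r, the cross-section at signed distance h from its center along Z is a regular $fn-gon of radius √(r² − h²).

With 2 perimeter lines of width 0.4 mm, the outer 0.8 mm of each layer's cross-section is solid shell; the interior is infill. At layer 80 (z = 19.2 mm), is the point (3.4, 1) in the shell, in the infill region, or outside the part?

outside

At z = 19.2 mm: the cone does not reach this height (z outside [0, 13]); the cylinder at (6.5, 1.5) is absent (z outside [-1, 18.5]); Subtracting the remaining from the first: the first operand is absent here, so nothing remains; the r=9 sphere at (9.5, 7) contributes a regular 8-gon of circumradius √(9²−5.2²) = 7.346; Merging all regions: only the r=9 sphere at (9.5, 7) is present, so the union is just that shape — 1 connected region. Overall, the cross-section is a single solid region. The nearest boundary edge runs (2.15, 7.00)→(4.31, 1.81); distance from the point to it = 1.21 mm. The point is not inside any of the regions above, so it lies outside the cross-section (1.21 mm from the nearest boundary).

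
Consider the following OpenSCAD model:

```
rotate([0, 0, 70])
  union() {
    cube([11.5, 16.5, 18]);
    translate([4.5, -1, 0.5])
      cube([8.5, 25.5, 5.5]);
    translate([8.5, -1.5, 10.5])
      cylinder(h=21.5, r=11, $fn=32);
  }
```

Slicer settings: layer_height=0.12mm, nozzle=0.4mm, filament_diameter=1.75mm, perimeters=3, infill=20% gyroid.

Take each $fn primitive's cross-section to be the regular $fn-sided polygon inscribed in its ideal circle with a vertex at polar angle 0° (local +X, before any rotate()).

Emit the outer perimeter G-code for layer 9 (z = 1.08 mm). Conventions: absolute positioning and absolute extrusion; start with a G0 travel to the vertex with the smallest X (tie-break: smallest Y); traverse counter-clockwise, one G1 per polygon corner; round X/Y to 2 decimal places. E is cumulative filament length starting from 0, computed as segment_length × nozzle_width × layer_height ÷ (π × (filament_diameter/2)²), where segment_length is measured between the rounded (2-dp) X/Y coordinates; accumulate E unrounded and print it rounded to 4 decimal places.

G0 X-21.48 Y12.61 Z1.08
G1 X-13.97 Y9.87 E0.1595
G1 X-15.50 Y5.64 E0.2493
G1 X0.00 Y0.00 E0.5785
G1 X1.54 Y4.23 E0.6683
G1 X2.48 Y3.89 E0.6882
G1 X5.39 Y11.87 E0.8578
G1 X-18.58 Y20.60 E1.3668
G1 X-21.48 Y12.61 E1.5365

At z = 1.08 mm: the cube is present — its section is the full 11.5×16.5 rectangle; the cube at (4.5, -1) (footprint 8.5×25.5) is included at this height; the cylinder at (8.5, -1.5) is not intersected at this z (z outside [10.5, 32]); Combining (union): the regions partially overlap (shared area 115.50 mm²), so overlapping operands fuse into one piece — 1 connected region; (whole slice rotated 70° about Z — lengths, areas and connectivity unchanged). The outline is a single polygon with 8 vertices. Extrusion per mm of travel: 0.4 × 0.12 / (π × 0.875²) = 0.019956. Accumulating E over each segment gives final E = 1.5365.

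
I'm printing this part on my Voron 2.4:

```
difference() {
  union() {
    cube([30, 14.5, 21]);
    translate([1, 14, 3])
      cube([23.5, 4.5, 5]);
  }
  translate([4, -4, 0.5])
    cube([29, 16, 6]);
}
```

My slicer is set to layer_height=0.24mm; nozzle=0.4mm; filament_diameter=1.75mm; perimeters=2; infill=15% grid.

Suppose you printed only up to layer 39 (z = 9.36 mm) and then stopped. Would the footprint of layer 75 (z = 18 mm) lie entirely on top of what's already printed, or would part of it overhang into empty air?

Compare the two slices. At z = 9.36: the cube (footprint 30×14.5) is included at this height (area 435.00 mm²); the cube at (1, 14) is absent (z outside [3, 8]); Merging all regions: only the 30×14.5 cube is present, so the union is just that shape — area = 435.00 mm²; the cube at (4, -4) is not intersected at this z (z outside [0.5, 6.5]); Taking the first minus the rest: none of the subtracted shapes is present at this height, so that combined region is unchanged — area = 435.00 mm². At z = 18: the cube is present — its section is the full 30×14.5 rectangle (area 435.00 mm²); the cube at (1, 14) does not reach this height (z outside [3, 8]); Taking the union: only the 30×14.5 cube is present, so the union is just that shape — area = 435.00 mm²; the cube at (4, -4) does not reach this height (z outside [0.5, 6.5]); Subtracting the remaining from the first: none of the subtracted shapes is present at this height, so that combined region is unchanged — area = 435.00 mm². Checking containment: the cross-section at z = 18 is a subset of the cross-section at z = 9.36.

entirely on top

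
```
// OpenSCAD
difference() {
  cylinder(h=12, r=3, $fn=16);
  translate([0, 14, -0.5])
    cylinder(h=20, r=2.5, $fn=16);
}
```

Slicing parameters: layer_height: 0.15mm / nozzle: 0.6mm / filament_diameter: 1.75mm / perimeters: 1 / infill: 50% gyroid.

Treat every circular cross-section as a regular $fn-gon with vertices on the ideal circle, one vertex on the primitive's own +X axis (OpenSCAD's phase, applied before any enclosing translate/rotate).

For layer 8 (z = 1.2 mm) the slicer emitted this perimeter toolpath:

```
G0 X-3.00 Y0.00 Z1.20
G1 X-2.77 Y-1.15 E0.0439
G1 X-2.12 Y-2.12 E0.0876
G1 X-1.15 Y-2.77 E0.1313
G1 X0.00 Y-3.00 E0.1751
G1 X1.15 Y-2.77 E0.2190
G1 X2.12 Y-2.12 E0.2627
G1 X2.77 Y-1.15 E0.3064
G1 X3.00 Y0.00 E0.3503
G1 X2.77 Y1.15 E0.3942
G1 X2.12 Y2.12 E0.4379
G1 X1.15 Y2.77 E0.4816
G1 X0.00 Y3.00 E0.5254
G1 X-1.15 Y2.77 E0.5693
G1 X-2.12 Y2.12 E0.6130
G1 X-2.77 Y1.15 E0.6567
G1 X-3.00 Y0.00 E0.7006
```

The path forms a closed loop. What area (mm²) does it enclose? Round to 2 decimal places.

Apply the shoelace formula to the sequence of (X, Y) vertices; enclosed area = 27.54 mm².

27.54 mm²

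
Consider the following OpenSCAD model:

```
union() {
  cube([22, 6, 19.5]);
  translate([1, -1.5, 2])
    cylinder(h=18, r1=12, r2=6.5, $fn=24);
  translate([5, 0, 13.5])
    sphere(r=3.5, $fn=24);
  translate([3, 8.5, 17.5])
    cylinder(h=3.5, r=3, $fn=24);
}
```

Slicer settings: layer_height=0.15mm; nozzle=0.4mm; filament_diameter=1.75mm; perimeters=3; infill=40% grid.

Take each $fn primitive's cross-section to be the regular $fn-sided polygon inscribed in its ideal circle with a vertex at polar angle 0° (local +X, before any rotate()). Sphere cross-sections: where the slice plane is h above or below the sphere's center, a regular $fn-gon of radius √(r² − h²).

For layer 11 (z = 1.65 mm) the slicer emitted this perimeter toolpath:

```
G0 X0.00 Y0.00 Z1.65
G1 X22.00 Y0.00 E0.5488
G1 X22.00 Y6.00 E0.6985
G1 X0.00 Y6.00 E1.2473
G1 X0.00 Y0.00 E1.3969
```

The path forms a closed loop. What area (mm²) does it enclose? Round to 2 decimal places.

Apply the shoelace formula to the sequence of (X, Y) vertices; enclosed area = 132.00 mm².

132.00 mm²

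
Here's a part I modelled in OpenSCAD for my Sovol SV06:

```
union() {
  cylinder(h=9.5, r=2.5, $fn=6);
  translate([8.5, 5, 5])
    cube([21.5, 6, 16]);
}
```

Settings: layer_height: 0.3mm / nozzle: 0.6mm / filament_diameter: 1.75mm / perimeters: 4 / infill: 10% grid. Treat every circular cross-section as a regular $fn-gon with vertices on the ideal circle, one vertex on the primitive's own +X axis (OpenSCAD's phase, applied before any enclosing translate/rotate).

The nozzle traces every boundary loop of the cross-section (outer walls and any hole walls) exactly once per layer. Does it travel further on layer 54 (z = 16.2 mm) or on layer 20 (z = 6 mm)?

Layer 54 (z = 16.2): the cylinder is not intersected at this z (z outside [0, 9.5]); the cube at (8.5, 5) (footprint 21.5×6) is included at this height (perimeter 55.00 mm); Taking the union: only the 21.5×6 cube at (8.5, 5) is present, so the union is just that shape — boundary = 55.00 mm. So its perimeter = 55.00 mm. Layer 20 (z = 6): the cylinder: section is a regular 6-gon, circumradius r=2.5 (perimeter = 2·6·2.500·sin(180°/6) = 15.00 mm); the cube at (8.5, 5) (footprint 21.5×6) is included at this height (perimeter 55.00 mm); Taking the union: the 2 present regions are separate (no shared area or edge), so areas and boundary lengths simply add and each stays a separate island — boundary = 70.00 mm. So its perimeter = 70.00 mm. Layer 20 is larger (70.00 vs 55.00 mm).

layer 20 (z = 6 mm)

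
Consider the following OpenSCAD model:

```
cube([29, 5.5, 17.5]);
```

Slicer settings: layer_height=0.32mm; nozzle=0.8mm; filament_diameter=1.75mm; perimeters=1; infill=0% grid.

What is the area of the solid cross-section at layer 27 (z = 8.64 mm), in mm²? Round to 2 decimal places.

At z = 8.64 mm: the cube (footprint 29×5.5) is included at this height (area 159.50 mm²). Overall, the cross-section is a single solid region. Net area = 159.50 mm².

159.50 mm²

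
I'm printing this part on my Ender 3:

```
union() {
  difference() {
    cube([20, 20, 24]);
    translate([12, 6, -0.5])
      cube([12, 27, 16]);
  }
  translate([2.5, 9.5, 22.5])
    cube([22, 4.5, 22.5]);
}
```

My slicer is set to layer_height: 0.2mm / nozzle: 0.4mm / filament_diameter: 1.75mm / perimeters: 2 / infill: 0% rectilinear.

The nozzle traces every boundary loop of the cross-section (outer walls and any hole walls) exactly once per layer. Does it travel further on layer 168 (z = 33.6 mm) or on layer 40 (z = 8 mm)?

Layer 168 (z = 33.6): the cube is not intersected at this z (z outside [0, 24]); the cube at (12, 6) is absent (z outside [-0.5, 15.5]); Taking the first minus the rest: the first operand is absent here, so nothing remains; the cube at (2.5, 9.5) is present — its section is the full 22×4.5 rectangle (perimeter 53.00 mm); Merging all regions: only the 22×4.5 cube at (2.5, 9.5) is present, so the union is just that shape — boundary = 53.00 mm. So its perimeter = 53.00 mm. Layer 40 (z = 8): the cube (footprint 20×20) is included at this height (perimeter 80.00 mm); the cube at (12, 6) (footprint 12×27) is included at this height (perimeter 78.00 mm); Taking the first minus the rest: starting from the 20×20 cube, the 12×27 cube at (12, 6) partially overlaps it — only the 112.00 mm² overlap (of its 324.00 mm²) is removed, clipping the outline — boundary = 80.00 mm; the cube at (2.5, 9.5) is absent (z outside [22.5, 45]); Merging all regions: only that combined region is present, so the union is just that shape — boundary = 80.00 mm. So its perimeter = 80.00 mm. Layer 40 is larger (80.00 vs 53.00 mm).

layer 40 (z = 8 mm)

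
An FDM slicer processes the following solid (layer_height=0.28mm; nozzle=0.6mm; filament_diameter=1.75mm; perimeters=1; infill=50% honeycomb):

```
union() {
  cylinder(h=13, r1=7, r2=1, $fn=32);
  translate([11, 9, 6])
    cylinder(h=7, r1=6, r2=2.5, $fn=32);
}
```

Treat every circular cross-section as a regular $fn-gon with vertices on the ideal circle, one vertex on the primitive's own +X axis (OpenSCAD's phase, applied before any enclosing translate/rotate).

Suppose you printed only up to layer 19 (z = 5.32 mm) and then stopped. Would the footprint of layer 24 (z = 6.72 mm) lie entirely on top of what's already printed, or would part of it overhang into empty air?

Compare the two slices. At z = 5.32: the cone (r1=7→r2=1) has section circumradius 4.545 here — a regular 32-gon (area = (32/2)·4.545²·sin(360°/32) = 64.47 mm²); the cone at (11, 9) is not intersected at this z (z outside [6, 13]); Combining (union): only the cone is present, so the union is just that shape — area = 64.47 mm². At z = 6.72: the cone: at t=0.517 of its height the radius interpolates to r₁+(r₂−r₁)t = 3.898, giving a regular 32-gon of that circumradius (area = (32/2)·3.898²·sin(360°/32) = 47.44 mm²); the cone at (11, 9) (r1=6→r2=2.5) has section circumradius 5.640 here — a regular 32-gon (area = (32/2)·5.640²·sin(360°/32) = 99.29 mm²); Taking the union: the 2 present regions are separate (no shared area or edge), so areas and boundary lengths simply add and each stays a separate island — area = 146.73 mm². Checking containment: at z = 6.72 the cross-section extends beyond the z = 5.32 cross-section by about 99.29 mm².

part overhangs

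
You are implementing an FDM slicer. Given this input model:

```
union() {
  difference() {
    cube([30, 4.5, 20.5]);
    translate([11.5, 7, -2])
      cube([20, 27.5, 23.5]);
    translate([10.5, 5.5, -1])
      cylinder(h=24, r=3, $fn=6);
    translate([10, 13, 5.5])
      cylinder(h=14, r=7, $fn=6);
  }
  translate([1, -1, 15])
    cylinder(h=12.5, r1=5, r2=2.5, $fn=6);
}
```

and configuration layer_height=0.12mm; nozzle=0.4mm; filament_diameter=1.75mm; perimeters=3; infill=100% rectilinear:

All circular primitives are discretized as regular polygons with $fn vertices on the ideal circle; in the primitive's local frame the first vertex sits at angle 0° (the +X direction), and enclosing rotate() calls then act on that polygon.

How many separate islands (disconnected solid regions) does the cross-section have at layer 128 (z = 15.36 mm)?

1

At z = 15.36 mm: the cube (footprint 30×4.5) is included at this height; the 20×27.5 cube at (11.5, 7) contributes its full rectangle; the r=3 cylinder at (10.5, 5.5) gives a regular 6-gon of circumradius 3 (constant along its height); the cylinder at (10, 13): section is a regular 6-gon, circumradius r=7; After the difference (first − rest): starting from the 30×4.5 cube, the 20×27.5 cube at (11.5, 7) misses the remaining region (no effect); the r=3 cylinder at (10.5, 5.5) partially overlaps it — only the 6.27 mm² overlap (of its 23.38 mm²) is removed, clipping the outline; the r=7 cylinder at (10, 13) misses the remaining region (no effect) — 1 connected region; the cone at (1, -1) contributes a regular 6-gon of circumradius 4.928 (interpolated between r1=5 and r2=2.5 at t=0.029); Taking the union: the regions partially overlap (shared area 14.40 mm²), so overlapping operands fuse into one piece — 1 connected region. Overall, the cross-section is a single solid region. Island count = 1.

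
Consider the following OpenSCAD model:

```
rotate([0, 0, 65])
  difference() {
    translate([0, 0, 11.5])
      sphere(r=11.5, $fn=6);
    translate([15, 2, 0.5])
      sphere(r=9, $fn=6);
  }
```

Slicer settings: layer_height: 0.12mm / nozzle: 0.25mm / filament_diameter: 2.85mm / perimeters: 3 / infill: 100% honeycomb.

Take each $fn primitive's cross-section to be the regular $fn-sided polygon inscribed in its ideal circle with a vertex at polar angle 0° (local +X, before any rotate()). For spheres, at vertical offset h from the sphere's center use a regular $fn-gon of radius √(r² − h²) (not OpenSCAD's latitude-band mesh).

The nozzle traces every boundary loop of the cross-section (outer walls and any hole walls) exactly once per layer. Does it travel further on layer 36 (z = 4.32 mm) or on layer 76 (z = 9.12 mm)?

Layer 36 (z = 4.32): the sphere: section is a regular 6-gon, circumradius = √(r²−h²) = √(11.5²−7.18²) = 8.983 (perimeter = 2·6·8.983·sin(180°/6) = 53.90 mm); the r=9 sphere at (15, 2) contributes a regular 6-gon of circumradius √(9²−3.82²) = 8.149 (perimeter = 2·6·8.149·sin(180°/6) = 48.89 mm); After the difference (first − rest): starting from the r=11.5 sphere, the r=9 sphere at (15, 2) partially overlaps it — only the 2.78 mm² overlap (of its 172.53 mm²) is removed, clipping the outline — boundary = 53.90 mm; (whole slice rotated 65° about Z — lengths, areas and connectivity unchanged). So its perimeter = 53.90 mm. Layer 76 (z = 9.12): the sphere: section is a regular 6-gon, circumradius = √(r²−h²) = √(11.5²−2.38²) = 11.251 (perimeter = 2·6·11.251·sin(180°/6) = 67.51 mm); the r=9 sphere at (15, 2) contributes a regular 6-gon of circumradius √(9²−8.62²) = 2.588 (perimeter = 2·6·2.588·sin(180°/6) = 15.53 mm); Taking the first minus the rest: starting from the r=11.5 sphere, the r=9 sphere at (15, 2) misses the remaining region (no effect) — boundary = 67.51 mm; (whole slice rotated 65° about Z — lengths, areas and connectivity unchanged). So its perimeter = 67.51 mm. Layer 76 is larger (67.51 vs 53.90 mm).

layer 76 (z = 9.12 mm)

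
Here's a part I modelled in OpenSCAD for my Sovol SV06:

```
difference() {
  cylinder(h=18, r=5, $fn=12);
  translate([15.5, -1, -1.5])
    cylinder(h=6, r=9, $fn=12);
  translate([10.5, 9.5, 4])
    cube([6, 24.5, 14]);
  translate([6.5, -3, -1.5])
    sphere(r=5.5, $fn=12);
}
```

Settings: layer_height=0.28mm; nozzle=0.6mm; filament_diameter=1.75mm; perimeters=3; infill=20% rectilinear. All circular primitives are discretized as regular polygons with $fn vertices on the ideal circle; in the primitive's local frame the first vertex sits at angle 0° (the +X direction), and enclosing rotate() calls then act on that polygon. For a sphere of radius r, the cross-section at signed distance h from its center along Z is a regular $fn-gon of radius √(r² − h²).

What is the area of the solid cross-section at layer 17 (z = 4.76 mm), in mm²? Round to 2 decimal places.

75.00 mm²

At z = 4.76 mm: the cylinder: section is a regular 12-gon, circumradius r=5 (area = (12/2)·5.000²·sin(360°/12) = 75.00 mm²); the cylinder at (15.5, -1) is absent (z outside [-1.5, 4.5]); the 6×24.5 cube at (10.5, 9.5) contributes its full rectangle (area 147.00 mm²); the sphere at (6.5, -3) is absent (|z−center|=6.260 > r=5.5); After the difference (first − rest): starting from the r=5 cylinder (75.00 mm²), the 6×24.5 cube at (10.5, 9.5) misses the remaining region (no effect) — area = 75.00 mm². Overall, the cross-section is a single solid region. Net area = 75.00 mm².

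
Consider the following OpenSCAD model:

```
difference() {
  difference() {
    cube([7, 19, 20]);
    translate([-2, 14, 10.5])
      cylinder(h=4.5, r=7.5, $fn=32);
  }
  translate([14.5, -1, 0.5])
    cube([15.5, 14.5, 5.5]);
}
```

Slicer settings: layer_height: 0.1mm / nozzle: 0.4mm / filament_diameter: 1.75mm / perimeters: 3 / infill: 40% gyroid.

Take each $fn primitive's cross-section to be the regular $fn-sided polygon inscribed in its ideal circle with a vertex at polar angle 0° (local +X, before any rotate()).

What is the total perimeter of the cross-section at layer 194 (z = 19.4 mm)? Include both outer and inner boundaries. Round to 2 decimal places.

52.00 mm

At z = 19.4 mm: the cube is present — its section is the full 7×19 rectangle (perimeter 52.00 mm); the cylinder at (-2, 14) is absent (z outside [10.5, 15]); Subtracting the remaining from the first: none of the subtracted shapes is present at this height, so the 7×19 cube is unchanged — boundary = 52.00 mm; the cube at (14.5, -1) is absent (z outside [0.5, 6]); Subtracting the remaining from the first: none of the subtracted shapes is present at this height, so the result so far is unchanged — boundary = 52.00 mm. Overall, the cross-section is a single solid region. Total boundary length (outer) = 52.00 mm.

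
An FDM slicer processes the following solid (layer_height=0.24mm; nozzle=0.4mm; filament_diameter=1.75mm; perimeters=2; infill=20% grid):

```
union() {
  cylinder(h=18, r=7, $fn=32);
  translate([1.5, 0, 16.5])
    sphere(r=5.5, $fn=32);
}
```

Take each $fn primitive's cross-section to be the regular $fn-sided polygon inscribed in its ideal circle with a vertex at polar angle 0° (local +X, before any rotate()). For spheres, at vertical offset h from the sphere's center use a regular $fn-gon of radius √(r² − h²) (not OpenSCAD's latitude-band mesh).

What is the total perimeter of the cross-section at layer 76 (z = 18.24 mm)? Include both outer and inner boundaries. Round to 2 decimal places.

At z = 18.24 mm: the cylinder is not intersected at this z (z outside [0, 18]); the r=5.5 sphere at (1.5, 0) slices to a regular 32-gon of circumradius 5.218 (√(r²−h²) with h=1.74 from center) (perimeter = 2·32·5.218·sin(180°/32) = 32.73 mm); Combining (union): only the r=5.5 sphere at (1.5, 0) is present, so the union is just that shape — boundary = 32.73 mm. Overall, the cross-section is a single solid region. Total boundary length (outer) = 32.73 mm.

32.73 mm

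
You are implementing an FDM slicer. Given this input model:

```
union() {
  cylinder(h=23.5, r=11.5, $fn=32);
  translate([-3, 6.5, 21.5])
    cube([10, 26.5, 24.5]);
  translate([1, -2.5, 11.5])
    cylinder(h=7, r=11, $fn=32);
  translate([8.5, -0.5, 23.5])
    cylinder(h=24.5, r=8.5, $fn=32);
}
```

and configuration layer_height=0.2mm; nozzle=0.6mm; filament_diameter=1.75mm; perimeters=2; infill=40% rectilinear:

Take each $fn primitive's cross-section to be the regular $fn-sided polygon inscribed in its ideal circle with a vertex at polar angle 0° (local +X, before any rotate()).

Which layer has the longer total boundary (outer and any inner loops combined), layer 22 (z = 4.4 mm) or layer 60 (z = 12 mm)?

layer 60 (z = 12 mm)

Layer 22 (z = 4.4): the r=11.5 cylinder gives a regular 32-gon of circumradius 11.5 (constant along its height) (perimeter = 2·32·11.500·sin(180°/32) = 72.14 mm); the cube at (-3, 6.5) does not reach this height (z outside [21.5, 46]); the cylinder at (1, -2.5) is absent (z outside [11.5, 18.5]); the cylinder at (8.5, -0.5) is not intersected at this z (z outside [23.5, 48]); Merging all regions: only the r=11.5 cylinder is present, so the union is just that shape — boundary = 72.14 mm. So its perimeter = 72.14 mm. Layer 60 (z = 12): the cylinder: section is a regular 32-gon, circumradius r=11.5 (perimeter = 2·32·11.500·sin(180°/32) = 72.14 mm); the cube at (-3, 6.5) is not intersected at this z (z outside [21.5, 46]); the r=11 cylinder at (1, -2.5) contributes a regular 32-gon of circumradius 11 (perimeter = 2·32·11.000·sin(180°/32) = 69.00 mm); the cylinder at (8.5, -0.5) is absent (z outside [23.5, 48]); Combining (union): the regions partially overlap (shared area 333.98 mm²), so the edge portions inside another operand are dropped and the merged outline is re-measured after clipping — boundary = 76.08 mm. So its perimeter = 76.08 mm. Layer 60 is larger (76.08 vs 72.14 mm).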